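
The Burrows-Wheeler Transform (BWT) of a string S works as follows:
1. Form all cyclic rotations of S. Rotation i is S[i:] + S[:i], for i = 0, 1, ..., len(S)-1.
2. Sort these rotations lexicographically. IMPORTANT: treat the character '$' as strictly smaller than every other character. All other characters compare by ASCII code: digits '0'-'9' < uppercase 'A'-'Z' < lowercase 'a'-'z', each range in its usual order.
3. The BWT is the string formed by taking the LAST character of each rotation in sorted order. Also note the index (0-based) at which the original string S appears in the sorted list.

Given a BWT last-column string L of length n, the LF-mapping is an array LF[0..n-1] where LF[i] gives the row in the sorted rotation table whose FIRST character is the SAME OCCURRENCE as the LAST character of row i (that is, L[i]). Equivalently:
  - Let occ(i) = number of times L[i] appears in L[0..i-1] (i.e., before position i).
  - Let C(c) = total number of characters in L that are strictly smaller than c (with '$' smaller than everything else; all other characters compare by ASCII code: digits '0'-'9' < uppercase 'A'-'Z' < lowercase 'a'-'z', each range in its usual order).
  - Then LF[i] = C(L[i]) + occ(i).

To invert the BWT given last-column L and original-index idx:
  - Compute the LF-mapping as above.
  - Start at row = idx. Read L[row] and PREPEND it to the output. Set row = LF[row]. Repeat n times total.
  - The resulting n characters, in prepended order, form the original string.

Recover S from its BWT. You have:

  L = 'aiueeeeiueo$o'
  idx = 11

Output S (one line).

Answer: ueeeeeoouiia$

Derivation:
LF mapping: 1 7 11 2 3 4 5 8 12 6 9 0 10
Walk LF starting at row 11, prepending L[row]:
  step 1: row=11, L[11]='$', prepend. Next row=LF[11]=0
  step 2: row=0, L[0]='a', prepend. Next row=LF[0]=1
  step 3: row=1, L[1]='i', prepend. Next row=LF[1]=7
  step 4: row=7, L[7]='i', prepend. Next row=LF[7]=8
  step 5: row=8, L[8]='u', prepend. Next row=LF[8]=12
  step 6: row=12, L[12]='o', prepend. Next row=LF[12]=10
  step 7: row=10, L[10]='o', prepend. Next row=LF[10]=9
  step 8: row=9, L[9]='e', prepend. Next row=LF[9]=6
  step 9: row=6, L[6]='e', prepend. Next row=LF[6]=5
  step 10: row=5, L[5]='e', prepend. Next row=LF[5]=4
  step 11: row=4, L[4]='e', prepend. Next row=LF[4]=3
  step 12: row=3, L[3]='e', prepend. Next row=LF[3]=2
  step 13: row=2, L[2]='u', prepend. Next row=LF[2]=11
Reversed output: ueeeeeoouiia$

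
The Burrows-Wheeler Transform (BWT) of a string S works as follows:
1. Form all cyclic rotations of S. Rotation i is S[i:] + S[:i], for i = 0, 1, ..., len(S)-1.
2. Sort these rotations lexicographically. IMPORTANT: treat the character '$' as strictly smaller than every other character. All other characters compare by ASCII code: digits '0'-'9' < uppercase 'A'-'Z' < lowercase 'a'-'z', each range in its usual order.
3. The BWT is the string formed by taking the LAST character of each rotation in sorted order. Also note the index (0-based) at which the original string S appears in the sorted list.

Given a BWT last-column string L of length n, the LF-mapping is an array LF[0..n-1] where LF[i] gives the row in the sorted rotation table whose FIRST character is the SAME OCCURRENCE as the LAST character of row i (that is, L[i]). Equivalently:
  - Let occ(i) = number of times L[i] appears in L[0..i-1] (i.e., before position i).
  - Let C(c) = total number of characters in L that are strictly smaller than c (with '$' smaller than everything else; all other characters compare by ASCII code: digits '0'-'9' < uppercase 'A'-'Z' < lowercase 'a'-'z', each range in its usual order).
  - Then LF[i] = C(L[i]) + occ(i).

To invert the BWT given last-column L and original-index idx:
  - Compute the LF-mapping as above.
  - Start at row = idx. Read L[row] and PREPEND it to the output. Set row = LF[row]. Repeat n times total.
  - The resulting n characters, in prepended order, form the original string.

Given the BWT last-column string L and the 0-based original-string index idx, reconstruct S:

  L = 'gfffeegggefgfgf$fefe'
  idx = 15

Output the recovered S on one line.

Answer: gfeegfefffgfeegfgfg$

Derivation:
LF mapping: 14 6 7 8 1 2 15 16 17 3 9 18 10 19 11 0 12 4 13 5
Walk LF starting at row 15, prepending L[row]:
  step 1: row=15, L[15]='$', prepend. Next row=LF[15]=0
  step 2: row=0, L[0]='g', prepend. Next row=LF[0]=14
  step 3: row=14, L[14]='f', prepend. Next row=LF[14]=11
  step 4: row=11, L[11]='g', prepend. Next row=LF[11]=18
  step 5: row=18, L[18]='f', prepend. Next row=LF[18]=13
  step 6: row=13, L[13]='g', prepend. Next row=LF[13]=19
  step 7: row=19, L[19]='e', prepend. Next row=LF[19]=5
  step 8: row=5, L[5]='e', prepend. Next row=LF[5]=2
  step 9: row=2, L[2]='f', prepend. Next row=LF[2]=7
  step 10: row=7, L[7]='g', prepend. Next row=LF[7]=16
  step 11: row=16, L[16]='f', prepend. Next row=LF[16]=12
  step 12: row=12, L[12]='f', prepend. Next row=LF[12]=10
  step 13: row=10, L[10]='f', prepend. Next row=LF[10]=9
  step 14: row=9, L[9]='e', prepend. Next row=LF[9]=3
  step 15: row=3, L[3]='f', prepend. Next row=LF[3]=8
  step 16: row=8, L[8]='g', prepend. Next row=LF[8]=17
  step 17: row=17, L[17]='e', prepend. Next row=LF[17]=4
  step 18: row=4, L[4]='e', prepend. Next row=LF[4]=1
  step 19: row=1, L[1]='f', prepend. Next row=LF[1]=6
  step 20: row=6, L[6]='g', prepend. Next row=LF[6]=15
Reversed output: gfeegfefffgfeegfgfg$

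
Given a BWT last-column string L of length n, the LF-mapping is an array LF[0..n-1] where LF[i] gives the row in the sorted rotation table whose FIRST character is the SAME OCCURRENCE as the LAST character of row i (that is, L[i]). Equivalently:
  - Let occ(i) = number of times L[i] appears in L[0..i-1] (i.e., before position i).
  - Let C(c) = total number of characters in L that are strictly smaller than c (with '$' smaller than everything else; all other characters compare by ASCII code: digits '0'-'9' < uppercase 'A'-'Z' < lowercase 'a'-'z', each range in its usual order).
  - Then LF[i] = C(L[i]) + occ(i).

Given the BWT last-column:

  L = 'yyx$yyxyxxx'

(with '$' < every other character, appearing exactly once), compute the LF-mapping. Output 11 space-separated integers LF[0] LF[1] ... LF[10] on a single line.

Char counts: '$':1, 'x':5, 'y':5
C (first-col start): C('$')=0, C('x')=1, C('y')=6
L[0]='y': occ=0, LF[0]=C('y')+0=6+0=6
L[1]='y': occ=1, LF[1]=C('y')+1=6+1=7
L[2]='x': occ=0, LF[2]=C('x')+0=1+0=1
L[3]='$': occ=0, LF[3]=C('$')+0=0+0=0
L[4]='y': occ=2, LF[4]=C('y')+2=6+2=8
L[5]='y': occ=3, LF[5]=C('y')+3=6+3=9
L[6]='x': occ=1, LF[6]=C('x')+1=1+1=2
L[7]='y': occ=4, LF[7]=C('y')+4=6+4=10
L[8]='x': occ=2, LF[8]=C('x')+2=1+2=3
L[9]='x': occ=3, LF[9]=C('x')+3=1+3=4
L[10]='x': occ=4, LF[10]=C('x')+4=1+4=5

Answer: 6 7 1 0 8 9 2 10 3 4 5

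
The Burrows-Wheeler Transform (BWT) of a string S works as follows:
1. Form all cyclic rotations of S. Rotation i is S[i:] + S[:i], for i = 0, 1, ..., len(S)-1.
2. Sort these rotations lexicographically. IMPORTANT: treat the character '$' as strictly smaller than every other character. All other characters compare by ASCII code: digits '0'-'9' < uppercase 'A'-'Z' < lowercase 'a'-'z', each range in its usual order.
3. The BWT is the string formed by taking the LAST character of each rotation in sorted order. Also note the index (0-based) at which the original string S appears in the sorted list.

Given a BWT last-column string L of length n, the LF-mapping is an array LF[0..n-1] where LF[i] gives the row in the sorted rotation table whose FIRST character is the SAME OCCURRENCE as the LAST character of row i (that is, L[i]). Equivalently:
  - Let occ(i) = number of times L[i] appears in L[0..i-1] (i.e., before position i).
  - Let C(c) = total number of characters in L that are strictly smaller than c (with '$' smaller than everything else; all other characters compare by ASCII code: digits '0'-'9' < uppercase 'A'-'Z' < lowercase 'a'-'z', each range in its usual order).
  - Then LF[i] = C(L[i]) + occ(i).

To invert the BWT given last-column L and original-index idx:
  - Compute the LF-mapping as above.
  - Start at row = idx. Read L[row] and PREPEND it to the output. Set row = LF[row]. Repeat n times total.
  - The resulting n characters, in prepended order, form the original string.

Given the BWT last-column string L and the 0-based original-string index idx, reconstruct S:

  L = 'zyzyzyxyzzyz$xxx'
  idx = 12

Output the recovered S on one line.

LF mapping: 10 5 11 6 12 7 1 8 13 14 9 15 0 2 3 4
Walk LF starting at row 12, prepending L[row]:
  step 1: row=12, L[12]='$', prepend. Next row=LF[12]=0
  step 2: row=0, L[0]='z', prepend. Next row=LF[0]=10
  step 3: row=10, L[10]='y', prepend. Next row=LF[10]=9
  step 4: row=9, L[9]='z', prepend. Next row=LF[9]=14
  step 5: row=14, L[14]='x', prepend. Next row=LF[14]=3
  step 6: row=3, L[3]='y', prepend. Next row=LF[3]=6
  step 7: row=6, L[6]='x', prepend. Next row=LF[6]=1
  step 8: row=1, L[1]='y', prepend. Next row=LF[1]=5
  step 9: row=5, L[5]='y', prepend. Next row=LF[5]=7
  step 10: row=7, L[7]='y', prepend. Next row=LF[7]=8
  step 11: row=8, L[8]='z', prepend. Next row=LF[8]=13
  step 12: row=13, L[13]='x', prepend. Next row=LF[13]=2
  step 13: row=2, L[2]='z', prepend. Next row=LF[2]=11
  step 14: row=11, L[11]='z', prepend. Next row=LF[11]=15
  step 15: row=15, L[15]='x', prepend. Next row=LF[15]=4
  step 16: row=4, L[4]='z', prepend. Next row=LF[4]=12
Reversed output: zxzzxzyyyxyxzyz$

Answer: zxzzxzyyyxyxzyz$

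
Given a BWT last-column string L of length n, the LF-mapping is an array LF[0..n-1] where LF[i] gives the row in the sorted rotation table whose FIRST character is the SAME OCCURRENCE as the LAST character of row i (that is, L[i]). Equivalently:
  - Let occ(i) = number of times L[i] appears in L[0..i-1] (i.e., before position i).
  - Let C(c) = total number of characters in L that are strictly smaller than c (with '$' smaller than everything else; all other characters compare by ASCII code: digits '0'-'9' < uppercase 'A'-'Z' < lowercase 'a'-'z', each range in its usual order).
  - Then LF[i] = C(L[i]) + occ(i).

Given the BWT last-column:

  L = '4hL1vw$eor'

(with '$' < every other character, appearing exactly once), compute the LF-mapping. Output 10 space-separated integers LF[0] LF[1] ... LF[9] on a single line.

Answer: 2 5 3 1 8 9 0 4 6 7

Derivation:
Char counts: '$':1, '1':1, '4':1, 'L':1, 'e':1, 'h':1, 'o':1, 'r':1, 'v':1, 'w':1
C (first-col start): C('$')=0, C('1')=1, C('4')=2, C('L')=3, C('e')=4, C('h')=5, C('o')=6, C('r')=7, C('v')=8, C('w')=9
L[0]='4': occ=0, LF[0]=C('4')+0=2+0=2
L[1]='h': occ=0, LF[1]=C('h')+0=5+0=5
L[2]='L': occ=0, LF[2]=C('L')+0=3+0=3
L[3]='1': occ=0, LF[3]=C('1')+0=1+0=1
L[4]='v': occ=0, LF[4]=C('v')+0=8+0=8
L[5]='w': occ=0, LF[5]=C('w')+0=9+0=9
L[6]='$': occ=0, LF[6]=C('$')+0=0+0=0
L[7]='e': occ=0, LF[7]=C('e')+0=4+0=4
L[8]='o': occ=0, LF[8]=C('o')+0=6+0=6
L[9]='r': occ=0, LF[9]=C('r')+0=7+0=7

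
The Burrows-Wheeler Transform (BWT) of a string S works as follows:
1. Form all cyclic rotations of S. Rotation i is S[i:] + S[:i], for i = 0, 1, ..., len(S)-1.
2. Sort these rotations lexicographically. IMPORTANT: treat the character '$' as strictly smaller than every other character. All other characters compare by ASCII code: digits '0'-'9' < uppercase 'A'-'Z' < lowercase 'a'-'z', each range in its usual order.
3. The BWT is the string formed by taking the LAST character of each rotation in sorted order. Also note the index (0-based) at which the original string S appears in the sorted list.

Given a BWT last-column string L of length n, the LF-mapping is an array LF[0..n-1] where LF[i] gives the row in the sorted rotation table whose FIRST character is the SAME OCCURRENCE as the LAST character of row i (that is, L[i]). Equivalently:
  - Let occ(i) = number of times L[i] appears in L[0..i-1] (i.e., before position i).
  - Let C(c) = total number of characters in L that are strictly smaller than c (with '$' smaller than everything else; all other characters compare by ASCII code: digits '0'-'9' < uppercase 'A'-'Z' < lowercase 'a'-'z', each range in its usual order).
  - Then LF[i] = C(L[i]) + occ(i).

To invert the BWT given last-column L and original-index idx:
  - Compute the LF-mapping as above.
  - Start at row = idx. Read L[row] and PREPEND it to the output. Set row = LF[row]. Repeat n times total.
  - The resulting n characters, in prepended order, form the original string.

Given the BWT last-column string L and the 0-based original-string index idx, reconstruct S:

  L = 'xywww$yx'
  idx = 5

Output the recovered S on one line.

LF mapping: 4 6 1 2 3 0 7 5
Walk LF starting at row 5, prepending L[row]:
  step 1: row=5, L[5]='$', prepend. Next row=LF[5]=0
  step 2: row=0, L[0]='x', prepend. Next row=LF[0]=4
  step 3: row=4, L[4]='w', prepend. Next row=LF[4]=3
  step 4: row=3, L[3]='w', prepend. Next row=LF[3]=2
  step 5: row=2, L[2]='w', prepend. Next row=LF[2]=1
  step 6: row=1, L[1]='y', prepend. Next row=LF[1]=6
  step 7: row=6, L[6]='y', prepend. Next row=LF[6]=7
  step 8: row=7, L[7]='x', prepend. Next row=LF[7]=5
Reversed output: xyywwwx$

Answer: xyywwwx$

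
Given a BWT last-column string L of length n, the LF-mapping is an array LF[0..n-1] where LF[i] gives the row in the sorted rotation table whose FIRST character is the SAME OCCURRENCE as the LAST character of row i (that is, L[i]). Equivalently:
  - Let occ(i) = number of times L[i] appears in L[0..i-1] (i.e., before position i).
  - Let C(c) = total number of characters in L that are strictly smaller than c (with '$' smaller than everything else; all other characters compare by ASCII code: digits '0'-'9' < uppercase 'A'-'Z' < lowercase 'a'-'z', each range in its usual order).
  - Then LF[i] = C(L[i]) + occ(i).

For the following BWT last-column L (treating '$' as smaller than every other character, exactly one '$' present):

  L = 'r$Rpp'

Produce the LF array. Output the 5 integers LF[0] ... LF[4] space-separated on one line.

Char counts: '$':1, 'R':1, 'p':2, 'r':1
C (first-col start): C('$')=0, C('R')=1, C('p')=2, C('r')=4
L[0]='r': occ=0, LF[0]=C('r')+0=4+0=4
L[1]='$': occ=0, LF[1]=C('$')+0=0+0=0
L[2]='R': occ=0, LF[2]=C('R')+0=1+0=1
L[3]='p': occ=0, LF[3]=C('p')+0=2+0=2
L[4]='p': occ=1, LF[4]=C('p')+1=2+1=3

Answer: 4 0 1 2 3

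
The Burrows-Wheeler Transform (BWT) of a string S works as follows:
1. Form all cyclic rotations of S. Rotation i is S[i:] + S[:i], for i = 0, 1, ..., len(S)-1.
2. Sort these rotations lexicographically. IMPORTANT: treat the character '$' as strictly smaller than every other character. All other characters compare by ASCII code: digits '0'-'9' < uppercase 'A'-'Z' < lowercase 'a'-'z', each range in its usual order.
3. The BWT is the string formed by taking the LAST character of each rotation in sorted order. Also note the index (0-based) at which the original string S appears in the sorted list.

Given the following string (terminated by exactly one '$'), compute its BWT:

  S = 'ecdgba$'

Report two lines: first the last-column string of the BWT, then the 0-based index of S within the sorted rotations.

All 7 rotations (rotation i = S[i:]+S[:i]):
  rot[0] = ecdgba$
  rot[1] = cdgba$e
  rot[2] = dgba$ec
  rot[3] = gba$ecd
  rot[4] = ba$ecdg
  rot[5] = a$ecdgb
  rot[6] = $ecdgba
Sorted (with $ < everything):
  sorted[0] = $ecdgba  (last char: 'a')
  sorted[1] = a$ecdgb  (last char: 'b')
  sorted[2] = ba$ecdg  (last char: 'g')
  sorted[3] = cdgba$e  (last char: 'e')
  sorted[4] = dgba$ec  (last char: 'c')
  sorted[5] = ecdgba$  (last char: '$')
  sorted[6] = gba$ecd  (last char: 'd')
Last column: abgec$d
Original string S is at sorted index 5

Answer: abgec$d
5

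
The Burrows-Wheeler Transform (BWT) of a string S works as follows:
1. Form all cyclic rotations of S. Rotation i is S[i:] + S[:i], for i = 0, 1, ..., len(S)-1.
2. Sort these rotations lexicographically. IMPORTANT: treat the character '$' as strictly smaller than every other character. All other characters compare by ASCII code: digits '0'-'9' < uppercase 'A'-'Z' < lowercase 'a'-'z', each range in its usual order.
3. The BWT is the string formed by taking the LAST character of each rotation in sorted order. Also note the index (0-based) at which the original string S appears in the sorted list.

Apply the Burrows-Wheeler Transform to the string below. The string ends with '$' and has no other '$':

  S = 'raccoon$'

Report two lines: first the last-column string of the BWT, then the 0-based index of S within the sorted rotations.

All 8 rotations (rotation i = S[i:]+S[:i]):
  rot[0] = raccoon$
  rot[1] = accoon$r
  rot[2] = ccoon$ra
  rot[3] = coon$rac
  rot[4] = oon$racc
  rot[5] = on$racco
  rot[6] = n$raccoo
  rot[7] = $raccoon
Sorted (with $ < everything):
  sorted[0] = $raccoon  (last char: 'n')
  sorted[1] = accoon$r  (last char: 'r')
  sorted[2] = ccoon$ra  (last char: 'a')
  sorted[3] = coon$rac  (last char: 'c')
  sorted[4] = n$raccoo  (last char: 'o')
  sorted[5] = on$racco  (last char: 'o')
  sorted[6] = oon$racc  (last char: 'c')
  sorted[7] = raccoon$  (last char: '$')
Last column: nracooc$
Original string S is at sorted index 7

Answer: nracooc$
7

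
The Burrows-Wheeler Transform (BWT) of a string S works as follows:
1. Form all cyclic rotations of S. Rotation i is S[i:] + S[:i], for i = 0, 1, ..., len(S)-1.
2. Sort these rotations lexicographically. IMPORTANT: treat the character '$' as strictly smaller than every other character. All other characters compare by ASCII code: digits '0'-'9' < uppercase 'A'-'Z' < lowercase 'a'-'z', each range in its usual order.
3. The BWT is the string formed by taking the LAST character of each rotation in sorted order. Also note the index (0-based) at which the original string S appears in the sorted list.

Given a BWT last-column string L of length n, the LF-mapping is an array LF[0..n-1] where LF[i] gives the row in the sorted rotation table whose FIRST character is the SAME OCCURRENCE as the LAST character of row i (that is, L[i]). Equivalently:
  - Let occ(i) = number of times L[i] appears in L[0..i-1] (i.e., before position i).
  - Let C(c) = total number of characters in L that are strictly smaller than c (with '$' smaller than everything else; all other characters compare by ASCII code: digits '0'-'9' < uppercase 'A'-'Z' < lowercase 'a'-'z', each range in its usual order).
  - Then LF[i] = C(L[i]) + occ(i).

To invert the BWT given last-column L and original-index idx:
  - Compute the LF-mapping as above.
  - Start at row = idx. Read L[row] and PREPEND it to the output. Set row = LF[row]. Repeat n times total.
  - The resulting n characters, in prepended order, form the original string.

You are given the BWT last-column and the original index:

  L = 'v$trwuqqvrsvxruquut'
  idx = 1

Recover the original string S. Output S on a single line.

LF mapping: 14 0 8 4 17 10 1 2 15 5 7 16 18 6 11 3 12 13 9
Walk LF starting at row 1, prepending L[row]:
  step 1: row=1, L[1]='$', prepend. Next row=LF[1]=0
  step 2: row=0, L[0]='v', prepend. Next row=LF[0]=14
  step 3: row=14, L[14]='u', prepend. Next row=LF[14]=11
  step 4: row=11, L[11]='v', prepend. Next row=LF[11]=16
  step 5: row=16, L[16]='u', prepend. Next row=LF[16]=12
  step 6: row=12, L[12]='x', prepend. Next row=LF[12]=18
  step 7: row=18, L[18]='t', prepend. Next row=LF[18]=9
  step 8: row=9, L[9]='r', prepend. Next row=LF[9]=5
  step 9: row=5, L[5]='u', prepend. Next row=LF[5]=10
  step 10: row=10, L[10]='s', prepend. Next row=LF[10]=7
  step 11: row=7, L[7]='q', prepend. Next row=LF[7]=2
  step 12: row=2, L[2]='t', prepend. Next row=LF[2]=8
  step 13: row=8, L[8]='v', prepend. Next row=LF[8]=15
  step 14: row=15, L[15]='q', prepend. Next row=LF[15]=3
  step 15: row=3, L[3]='r', prepend. Next row=LF[3]=4
  step 16: row=4, L[4]='w', prepend. Next row=LF[4]=17
  step 17: row=17, L[17]='u', prepend. Next row=LF[17]=13
  step 18: row=13, L[13]='r', prepend. Next row=LF[13]=6
  step 19: row=6, L[6]='q', prepend. Next row=LF[6]=1
Reversed output: qruwrqvtqsurtxuvuv$

Answer: qruwrqvtqsurtxuvuv$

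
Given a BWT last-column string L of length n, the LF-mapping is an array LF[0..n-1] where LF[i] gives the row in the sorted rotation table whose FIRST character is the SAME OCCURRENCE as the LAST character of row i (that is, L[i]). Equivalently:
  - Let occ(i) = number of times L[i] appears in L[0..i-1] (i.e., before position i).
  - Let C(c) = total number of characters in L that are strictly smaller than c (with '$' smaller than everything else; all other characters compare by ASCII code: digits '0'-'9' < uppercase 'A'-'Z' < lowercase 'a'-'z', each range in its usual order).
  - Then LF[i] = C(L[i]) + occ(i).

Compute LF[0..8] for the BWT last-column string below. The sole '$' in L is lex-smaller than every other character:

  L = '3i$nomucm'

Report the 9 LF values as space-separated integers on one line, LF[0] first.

Char counts: '$':1, '3':1, 'c':1, 'i':1, 'm':2, 'n':1, 'o':1, 'u':1
C (first-col start): C('$')=0, C('3')=1, C('c')=2, C('i')=3, C('m')=4, C('n')=6, C('o')=7, C('u')=8
L[0]='3': occ=0, LF[0]=C('3')+0=1+0=1
L[1]='i': occ=0, LF[1]=C('i')+0=3+0=3
L[2]='$': occ=0, LF[2]=C('$')+0=0+0=0
L[3]='n': occ=0, LF[3]=C('n')+0=6+0=6
L[4]='o': occ=0, LF[4]=C('o')+0=7+0=7
L[5]='m': occ=0, LF[5]=C('m')+0=4+0=4
L[6]='u': occ=0, LF[6]=C('u')+0=8+0=8
L[7]='c': occ=0, LF[7]=C('c')+0=2+0=2
L[8]='m': occ=1, LF[8]=C('m')+1=4+1=5

Answer: 1 3 0 6 7 4 8 2 5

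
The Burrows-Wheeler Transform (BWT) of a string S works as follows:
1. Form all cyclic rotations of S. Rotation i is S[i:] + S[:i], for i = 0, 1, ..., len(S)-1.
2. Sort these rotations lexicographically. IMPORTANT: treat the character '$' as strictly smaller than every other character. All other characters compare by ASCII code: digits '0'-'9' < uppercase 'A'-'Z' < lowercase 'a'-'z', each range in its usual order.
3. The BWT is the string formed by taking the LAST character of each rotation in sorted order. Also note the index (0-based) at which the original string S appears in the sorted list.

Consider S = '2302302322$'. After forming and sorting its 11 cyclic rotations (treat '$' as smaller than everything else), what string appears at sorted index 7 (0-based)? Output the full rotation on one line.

All 11 rotations (rotation i = S[i:]+S[:i]):
  rot[0] = 2302302322$
  rot[1] = 302302322$2
  rot[2] = 02302322$23
  rot[3] = 2302322$230
  rot[4] = 302322$2302
  rot[5] = 02322$23023
  rot[6] = 2322$230230
  rot[7] = 322$2302302
  rot[8] = 22$23023023
  rot[9] = 2$230230232
  rot[10] = $2302302322
Sorted (with $ < everything):
  sorted[0] = $2302302322
  sorted[1] = 02302322$23
  sorted[2] = 02322$23023
  sorted[3] = 2$230230232
  sorted[4] = 22$23023023
  sorted[5] = 2302302322$
  sorted[6] = 2302322$230
  sorted[7] = 2322$230230
  sorted[8] = 302302322$2
  sorted[9] = 302322$2302
  sorted[10] = 322$2302302
sorted[7] = 2322$230230

Answer: 2322$230230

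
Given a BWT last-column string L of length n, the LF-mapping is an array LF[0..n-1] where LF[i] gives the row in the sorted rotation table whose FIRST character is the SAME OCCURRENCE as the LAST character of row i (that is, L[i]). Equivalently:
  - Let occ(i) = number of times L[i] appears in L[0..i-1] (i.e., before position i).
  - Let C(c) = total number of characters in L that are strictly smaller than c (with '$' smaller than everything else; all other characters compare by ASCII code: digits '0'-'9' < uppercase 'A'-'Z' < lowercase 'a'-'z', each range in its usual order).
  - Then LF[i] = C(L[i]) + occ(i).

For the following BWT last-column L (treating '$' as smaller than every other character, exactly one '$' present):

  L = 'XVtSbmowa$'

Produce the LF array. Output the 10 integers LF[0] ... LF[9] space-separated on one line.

Char counts: '$':1, 'S':1, 'V':1, 'X':1, 'a':1, 'b':1, 'm':1, 'o':1, 't':1, 'w':1
C (first-col start): C('$')=0, C('S')=1, C('V')=2, C('X')=3, C('a')=4, C('b')=5, C('m')=6, C('o')=7, C('t')=8, C('w')=9
L[0]='X': occ=0, LF[0]=C('X')+0=3+0=3
L[1]='V': occ=0, LF[1]=C('V')+0=2+0=2
L[2]='t': occ=0, LF[2]=C('t')+0=8+0=8
L[3]='S': occ=0, LF[3]=C('S')+0=1+0=1
L[4]='b': occ=0, LF[4]=C('b')+0=5+0=5
L[5]='m': occ=0, LF[5]=C('m')+0=6+0=6
L[6]='o': occ=0, LF[6]=C('o')+0=7+0=7
L[7]='w': occ=0, LF[7]=C('w')+0=9+0=9
L[8]='a': occ=0, LF[8]=C('a')+0=4+0=4
L[9]='$': occ=0, LF[9]=C('$')+0=0+0=0

Answer: 3 2 8 1 5 6 7 9 4 0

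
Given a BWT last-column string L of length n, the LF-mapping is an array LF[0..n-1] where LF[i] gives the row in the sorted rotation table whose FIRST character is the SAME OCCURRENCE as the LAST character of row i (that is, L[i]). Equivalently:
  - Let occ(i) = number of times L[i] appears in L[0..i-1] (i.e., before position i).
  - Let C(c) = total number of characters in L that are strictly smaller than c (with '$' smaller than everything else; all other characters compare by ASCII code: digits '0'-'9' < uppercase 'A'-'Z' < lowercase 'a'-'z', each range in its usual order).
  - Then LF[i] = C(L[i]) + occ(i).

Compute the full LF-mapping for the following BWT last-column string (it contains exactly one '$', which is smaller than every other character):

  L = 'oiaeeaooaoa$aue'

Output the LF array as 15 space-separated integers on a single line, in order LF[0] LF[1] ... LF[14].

Answer: 10 9 1 6 7 2 11 12 3 13 4 0 5 14 8

Derivation:
Char counts: '$':1, 'a':5, 'e':3, 'i':1, 'o':4, 'u':1
C (first-col start): C('$')=0, C('a')=1, C('e')=6, C('i')=9, C('o')=10, C('u')=14
L[0]='o': occ=0, LF[0]=C('o')+0=10+0=10
L[1]='i': occ=0, LF[1]=C('i')+0=9+0=9
L[2]='a': occ=0, LF[2]=C('a')+0=1+0=1
L[3]='e': occ=0, LF[3]=C('e')+0=6+0=6
L[4]='e': occ=1, LF[4]=C('e')+1=6+1=7
L[5]='a': occ=1, LF[5]=C('a')+1=1+1=2
L[6]='o': occ=1, LF[6]=C('o')+1=10+1=11
L[7]='o': occ=2, LF[7]=C('o')+2=10+2=12
L[8]='a': occ=2, LF[8]=C('a')+2=1+2=3
L[9]='o': occ=3, LF[9]=C('o')+3=10+3=13
L[10]='a': occ=3, LF[10]=C('a')+3=1+3=4
L[11]='$': occ=0, LF[11]=C('$')+0=0+0=0
L[12]='a': occ=4, LF[12]=C('a')+4=1+4=5
L[13]='u': occ=0, LF[13]=C('u')+0=14+0=14
L[14]='e': occ=2, LF[14]=C('e')+2=6+2=8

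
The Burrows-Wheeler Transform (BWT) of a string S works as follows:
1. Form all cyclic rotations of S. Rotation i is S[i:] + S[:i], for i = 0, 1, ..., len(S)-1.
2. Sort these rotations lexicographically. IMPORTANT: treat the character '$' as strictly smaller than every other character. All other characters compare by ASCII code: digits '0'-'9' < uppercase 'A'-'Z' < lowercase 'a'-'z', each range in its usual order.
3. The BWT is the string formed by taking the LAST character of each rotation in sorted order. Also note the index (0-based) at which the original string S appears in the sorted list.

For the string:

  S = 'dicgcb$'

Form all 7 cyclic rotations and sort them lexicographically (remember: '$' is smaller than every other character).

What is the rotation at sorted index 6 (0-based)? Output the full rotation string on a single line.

All 7 rotations (rotation i = S[i:]+S[:i]):
  rot[0] = dicgcb$
  rot[1] = icgcb$d
  rot[2] = cgcb$di
  rot[3] = gcb$dic
  rot[4] = cb$dicg
  rot[5] = b$dicgc
  rot[6] = $dicgcb
Sorted (with $ < everything):
  sorted[0] = $dicgcb
  sorted[1] = b$dicgc
  sorted[2] = cb$dicg
  sorted[3] = cgcb$di
  sorted[4] = dicgcb$
  sorted[5] = gcb$dic
  sorted[6] = icgcb$d
sorted[6] = icgcb$d

Answer: icgcb$d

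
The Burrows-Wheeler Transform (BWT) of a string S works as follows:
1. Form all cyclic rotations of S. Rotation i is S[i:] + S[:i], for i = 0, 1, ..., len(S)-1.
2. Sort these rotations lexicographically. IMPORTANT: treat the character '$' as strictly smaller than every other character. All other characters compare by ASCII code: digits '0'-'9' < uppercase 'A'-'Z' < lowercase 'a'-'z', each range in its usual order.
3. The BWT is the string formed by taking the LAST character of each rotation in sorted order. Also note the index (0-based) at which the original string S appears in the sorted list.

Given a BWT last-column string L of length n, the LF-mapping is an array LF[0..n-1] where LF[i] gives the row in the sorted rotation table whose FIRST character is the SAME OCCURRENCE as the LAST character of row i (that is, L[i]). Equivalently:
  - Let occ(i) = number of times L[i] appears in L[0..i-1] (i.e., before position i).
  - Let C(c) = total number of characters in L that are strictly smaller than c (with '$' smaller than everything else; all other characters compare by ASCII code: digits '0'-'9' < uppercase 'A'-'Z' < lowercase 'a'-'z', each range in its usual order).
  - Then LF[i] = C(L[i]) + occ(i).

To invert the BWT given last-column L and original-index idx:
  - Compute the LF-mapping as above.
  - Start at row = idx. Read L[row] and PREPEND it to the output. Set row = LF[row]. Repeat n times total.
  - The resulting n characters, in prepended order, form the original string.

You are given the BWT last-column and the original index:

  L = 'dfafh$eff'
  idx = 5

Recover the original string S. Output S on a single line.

Answer: feffhfad$

Derivation:
LF mapping: 2 4 1 5 8 0 3 6 7
Walk LF starting at row 5, prepending L[row]:
  step 1: row=5, L[5]='$', prepend. Next row=LF[5]=0
  step 2: row=0, L[0]='d', prepend. Next row=LF[0]=2
  step 3: row=2, L[2]='a', prepend. Next row=LF[2]=1
  step 4: row=1, L[1]='f', prepend. Next row=LF[1]=4
  step 5: row=4, L[4]='h', prepend. Next row=LF[4]=8
  step 6: row=8, L[8]='f', prepend. Next row=LF[8]=7
  step 7: row=7, L[7]='f', prepend. Next row=LF[7]=6
  step 8: row=6, L[6]='e', prepend. Next row=LF[6]=3
  step 9: row=3, L[3]='f', prepend. Next row=LF[3]=5
Reversed output: feffhfad$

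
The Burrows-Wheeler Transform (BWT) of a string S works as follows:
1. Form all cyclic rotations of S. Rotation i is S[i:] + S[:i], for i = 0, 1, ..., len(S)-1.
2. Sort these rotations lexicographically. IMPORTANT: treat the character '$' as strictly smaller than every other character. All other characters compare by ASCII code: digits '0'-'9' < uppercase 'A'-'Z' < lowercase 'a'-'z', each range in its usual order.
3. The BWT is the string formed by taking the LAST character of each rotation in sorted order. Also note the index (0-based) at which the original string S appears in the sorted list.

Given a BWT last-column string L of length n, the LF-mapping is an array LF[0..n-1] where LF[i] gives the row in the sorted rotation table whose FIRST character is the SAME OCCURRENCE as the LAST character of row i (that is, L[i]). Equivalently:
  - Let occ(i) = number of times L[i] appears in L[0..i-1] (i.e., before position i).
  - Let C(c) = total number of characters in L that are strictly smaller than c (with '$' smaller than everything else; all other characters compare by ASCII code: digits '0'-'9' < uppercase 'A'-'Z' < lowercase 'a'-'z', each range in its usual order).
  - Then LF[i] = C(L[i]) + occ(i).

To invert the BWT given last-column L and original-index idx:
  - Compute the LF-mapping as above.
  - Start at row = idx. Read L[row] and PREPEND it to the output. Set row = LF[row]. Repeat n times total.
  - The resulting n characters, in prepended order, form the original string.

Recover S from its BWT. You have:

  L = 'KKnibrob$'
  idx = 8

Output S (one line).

Answer: ribbonKK$

Derivation:
LF mapping: 1 2 6 5 3 8 7 4 0
Walk LF starting at row 8, prepending L[row]:
  step 1: row=8, L[8]='$', prepend. Next row=LF[8]=0
  step 2: row=0, L[0]='K', prepend. Next row=LF[0]=1
  step 3: row=1, L[1]='K', prepend. Next row=LF[1]=2
  step 4: row=2, L[2]='n', prepend. Next row=LF[2]=6
  step 5: row=6, L[6]='o', prepend. Next row=LF[6]=7
  step 6: row=7, L[7]='b', prepend. Next row=LF[7]=4
  step 7: row=4, L[4]='b', prepend. Next row=LF[4]=3
  step 8: row=3, L[3]='i', prepend. Next row=LF[3]=5
  step 9: row=5, L[5]='r', prepend. Next row=LF[5]=8
Reversed output: ribbonKK$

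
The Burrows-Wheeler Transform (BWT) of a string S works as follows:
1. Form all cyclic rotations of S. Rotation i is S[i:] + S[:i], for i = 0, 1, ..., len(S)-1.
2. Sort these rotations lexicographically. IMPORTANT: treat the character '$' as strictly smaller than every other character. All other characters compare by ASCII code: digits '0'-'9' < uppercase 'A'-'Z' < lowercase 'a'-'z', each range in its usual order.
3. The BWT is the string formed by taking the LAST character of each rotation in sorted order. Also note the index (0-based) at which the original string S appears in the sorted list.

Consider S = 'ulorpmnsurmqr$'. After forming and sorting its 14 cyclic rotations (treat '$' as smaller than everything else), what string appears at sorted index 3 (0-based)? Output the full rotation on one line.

All 14 rotations (rotation i = S[i:]+S[:i]):
  rot[0] = ulorpmnsurmqr$
  rot[1] = lorpmnsurmqr$u
  rot[2] = orpmnsurmqr$ul
  rot[3] = rpmnsurmqr$ulo
  rot[4] = pmnsurmqr$ulor
  rot[5] = mnsurmqr$ulorp
  rot[6] = nsurmqr$ulorpm
  rot[7] = surmqr$ulorpmn
  rot[8] = urmqr$ulorpmns
  rot[9] = rmqr$ulorpmnsu
  rot[10] = mqr$ulorpmnsur
  rot[11] = qr$ulorpmnsurm
  rot[12] = r$ulorpmnsurmq
  rot[13] = $ulorpmnsurmqr
Sorted (with $ < everything):
  sorted[0] = $ulorpmnsurmqr
  sorted[1] = lorpmnsurmqr$u
  sorted[2] = mnsurmqr$ulorp
  sorted[3] = mqr$ulorpmnsur
  sorted[4] = nsurmqr$ulorpm
  sorted[5] = orpmnsurmqr$ul
  sorted[6] = pmnsurmqr$ulor
  sorted[7] = qr$ulorpmnsurm
  sorted[8] = r$ulorpmnsurmq
  sorted[9] = rmqr$ulorpmnsu
  sorted[10] = rpmnsurmqr$ulo
  sorted[11] = surmqr$ulorpmn
  sorted[12] = ulorpmnsurmqr$
  sorted[13] = urmqr$ulorpmns
sorted[3] = mqr$ulorpmnsur

Answer: mqr$ulorpmnsur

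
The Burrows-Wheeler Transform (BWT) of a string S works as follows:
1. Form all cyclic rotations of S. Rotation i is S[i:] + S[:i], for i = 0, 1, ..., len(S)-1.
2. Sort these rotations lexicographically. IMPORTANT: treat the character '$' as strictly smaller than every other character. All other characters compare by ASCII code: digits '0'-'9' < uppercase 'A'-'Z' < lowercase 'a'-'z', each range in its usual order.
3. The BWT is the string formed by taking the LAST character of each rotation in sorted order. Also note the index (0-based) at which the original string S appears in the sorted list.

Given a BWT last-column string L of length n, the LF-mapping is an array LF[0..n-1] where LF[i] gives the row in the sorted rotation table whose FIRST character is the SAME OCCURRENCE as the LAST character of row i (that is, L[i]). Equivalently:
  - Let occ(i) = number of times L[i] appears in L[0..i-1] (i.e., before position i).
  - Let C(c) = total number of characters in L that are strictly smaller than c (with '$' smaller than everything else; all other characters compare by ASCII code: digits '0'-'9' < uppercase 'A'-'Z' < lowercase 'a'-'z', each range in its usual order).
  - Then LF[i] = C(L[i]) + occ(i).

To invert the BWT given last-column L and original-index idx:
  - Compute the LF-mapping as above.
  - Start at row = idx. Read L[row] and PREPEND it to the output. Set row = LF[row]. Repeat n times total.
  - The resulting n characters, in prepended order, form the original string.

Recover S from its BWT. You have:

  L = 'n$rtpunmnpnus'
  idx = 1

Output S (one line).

Answer: mpsuuntnpnrn$

Derivation:
LF mapping: 2 0 8 10 6 11 3 1 4 7 5 12 9
Walk LF starting at row 1, prepending L[row]:
  step 1: row=1, L[1]='$', prepend. Next row=LF[1]=0
  step 2: row=0, L[0]='n', prepend. Next row=LF[0]=2
  step 3: row=2, L[2]='r', prepend. Next row=LF[2]=8
  step 4: row=8, L[8]='n', prepend. Next row=LF[8]=4
  step 5: row=4, L[4]='p', prepend. Next row=LF[4]=6
  step 6: row=6, L[6]='n', prepend. Next row=LF[6]=3
  step 7: row=3, L[3]='t', prepend. Next row=LF[3]=10
  step 8: row=10, L[10]='n', prepend. Next row=LF[10]=5
  step 9: row=5, L[5]='u', prepend. Next row=LF[5]=11
  step 10: row=11, L[11]='u', prepend. Next row=LF[11]=12
  step 11: row=12, L[12]='s', prepend. Next row=LF[12]=9
  step 12: row=9, L[9]='p', prepend. Next row=LF[9]=7
  step 13: row=7, L[7]='m', prepend. Next row=LF[7]=1
Reversed output: mpsuuntnpnrn$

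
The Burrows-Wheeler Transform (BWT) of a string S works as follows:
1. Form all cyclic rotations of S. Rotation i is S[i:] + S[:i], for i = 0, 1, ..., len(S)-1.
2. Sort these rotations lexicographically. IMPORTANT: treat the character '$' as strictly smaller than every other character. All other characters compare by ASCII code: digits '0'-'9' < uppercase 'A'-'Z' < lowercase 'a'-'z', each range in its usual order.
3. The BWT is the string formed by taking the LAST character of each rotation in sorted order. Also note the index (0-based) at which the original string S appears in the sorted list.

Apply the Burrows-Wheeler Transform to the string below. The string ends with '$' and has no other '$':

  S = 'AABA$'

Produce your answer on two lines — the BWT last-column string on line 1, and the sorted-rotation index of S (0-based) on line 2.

Answer: AB$AA
2

Derivation:
All 5 rotations (rotation i = S[i:]+S[:i]):
  rot[0] = AABA$
  rot[1] = ABA$A
  rot[2] = BA$AA
  rot[3] = A$AAB
  rot[4] = $AABA
Sorted (with $ < everything):
  sorted[0] = $AABA  (last char: 'A')
  sorted[1] = A$AAB  (last char: 'B')
  sorted[2] = AABA$  (last char: '$')
  sorted[3] = ABA$A  (last char: 'A')
  sorted[4] = BA$AA  (last char: 'A')
Last column: AB$AA
Original string S is at sorted index 2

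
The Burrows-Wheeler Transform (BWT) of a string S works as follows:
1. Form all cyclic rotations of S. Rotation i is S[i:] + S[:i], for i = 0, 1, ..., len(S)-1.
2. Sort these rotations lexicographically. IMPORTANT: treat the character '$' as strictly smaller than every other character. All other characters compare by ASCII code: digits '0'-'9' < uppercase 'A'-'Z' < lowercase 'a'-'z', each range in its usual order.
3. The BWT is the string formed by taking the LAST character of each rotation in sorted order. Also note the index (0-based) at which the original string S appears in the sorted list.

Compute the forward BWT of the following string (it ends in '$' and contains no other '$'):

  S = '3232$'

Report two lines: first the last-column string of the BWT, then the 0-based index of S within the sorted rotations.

Answer: 2332$
4

Derivation:
All 5 rotations (rotation i = S[i:]+S[:i]):
  rot[0] = 3232$
  rot[1] = 232$3
  rot[2] = 32$32
  rot[3] = 2$323
  rot[4] = $3232
Sorted (with $ < everything):
  sorted[0] = $3232  (last char: '2')
  sorted[1] = 2$323  (last char: '3')
  sorted[2] = 232$3  (last char: '3')
  sorted[3] = 32$32  (last char: '2')
  sorted[4] = 3232$  (last char: '$')
Last column: 2332$
Original string S is at sorted index 4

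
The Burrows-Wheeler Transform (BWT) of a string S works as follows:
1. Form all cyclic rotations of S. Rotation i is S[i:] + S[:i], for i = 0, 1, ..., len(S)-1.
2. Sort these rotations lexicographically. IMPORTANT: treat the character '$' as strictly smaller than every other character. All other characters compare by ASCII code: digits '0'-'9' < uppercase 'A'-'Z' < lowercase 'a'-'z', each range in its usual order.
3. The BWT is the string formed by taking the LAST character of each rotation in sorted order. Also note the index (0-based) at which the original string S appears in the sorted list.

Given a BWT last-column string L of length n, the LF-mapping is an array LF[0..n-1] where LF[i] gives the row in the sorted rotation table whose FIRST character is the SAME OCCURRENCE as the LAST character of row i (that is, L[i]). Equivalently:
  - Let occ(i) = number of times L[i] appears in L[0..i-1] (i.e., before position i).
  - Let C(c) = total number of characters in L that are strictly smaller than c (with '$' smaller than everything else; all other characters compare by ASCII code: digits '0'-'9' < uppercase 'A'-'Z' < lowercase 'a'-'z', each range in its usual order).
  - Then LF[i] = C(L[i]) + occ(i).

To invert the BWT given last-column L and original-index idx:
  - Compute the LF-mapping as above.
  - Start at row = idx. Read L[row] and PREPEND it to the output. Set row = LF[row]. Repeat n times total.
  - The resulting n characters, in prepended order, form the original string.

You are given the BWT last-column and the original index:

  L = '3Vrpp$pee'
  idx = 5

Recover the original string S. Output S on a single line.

LF mapping: 1 2 8 5 6 0 7 3 4
Walk LF starting at row 5, prepending L[row]:
  step 1: row=5, L[5]='$', prepend. Next row=LF[5]=0
  step 2: row=0, L[0]='3', prepend. Next row=LF[0]=1
  step 3: row=1, L[1]='V', prepend. Next row=LF[1]=2
  step 4: row=2, L[2]='r', prepend. Next row=LF[2]=8
  step 5: row=8, L[8]='e', prepend. Next row=LF[8]=4
  step 6: row=4, L[4]='p', prepend. Next row=LF[4]=6
  step 7: row=6, L[6]='p', prepend. Next row=LF[6]=7
  step 8: row=7, L[7]='e', prepend. Next row=LF[7]=3
  step 9: row=3, L[3]='p', prepend. Next row=LF[3]=5
Reversed output: pepperV3$

Answer: pepperV3$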